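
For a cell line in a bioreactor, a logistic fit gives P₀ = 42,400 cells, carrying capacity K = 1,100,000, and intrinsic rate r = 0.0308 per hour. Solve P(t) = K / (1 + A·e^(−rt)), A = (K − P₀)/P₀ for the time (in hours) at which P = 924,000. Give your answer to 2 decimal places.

t ≈ 158.27 hours

A = (1100000 − 42400)/42400 = 24.9434
924000 = 1100000/(1 + 24.9434·e^(−0.0308t)) → 1 + 24.9434·e^(−0.0308t) = 1.19048
e^(−0.0308t) = 0.007636 → t = ln(130.95283)/0.0308 = 4.87484/0.0308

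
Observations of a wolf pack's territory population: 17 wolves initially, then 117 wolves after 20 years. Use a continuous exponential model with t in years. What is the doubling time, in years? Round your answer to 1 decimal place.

r = ln(117/17) / 20 = ln(6.88235) / 20 ≈ 0.096448 per year
doubling time = ln 2 / |r| = 0.69315 / 0.096448

doubling time ≈ 7.2 years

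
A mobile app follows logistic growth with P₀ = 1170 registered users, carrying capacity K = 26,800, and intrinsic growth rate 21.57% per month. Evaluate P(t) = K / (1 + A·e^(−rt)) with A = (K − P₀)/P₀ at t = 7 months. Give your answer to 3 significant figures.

A = (26800 − 1170)/1170 = 21.90598
P(7) = 26800 / (1 + 21.90598·e^(−0.2157·7)) = 26800 / (1 + 21.90598·0.220932)
= 26800 / 5.83973 ≈ 4589.25

≈ 4,590 registered users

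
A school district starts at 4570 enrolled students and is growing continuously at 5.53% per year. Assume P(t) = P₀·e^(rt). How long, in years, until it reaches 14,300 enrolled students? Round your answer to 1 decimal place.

14300 = 4570 · e^(0.0553·t)
t = ln(14300/4570) / 0.0553 = ln(3.1291) / 0.0553 = 1.14075 / 0.0553

t ≈ 20.6 years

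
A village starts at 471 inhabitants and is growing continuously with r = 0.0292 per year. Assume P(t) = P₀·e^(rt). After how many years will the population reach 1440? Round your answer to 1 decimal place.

t ≈ 38.3 years

1440 = 471 · e^(0.0292·t)
t = ln(1440/471) / 0.0292 = ln(3.05732) / 0.0292 = 1.11754 / 0.0292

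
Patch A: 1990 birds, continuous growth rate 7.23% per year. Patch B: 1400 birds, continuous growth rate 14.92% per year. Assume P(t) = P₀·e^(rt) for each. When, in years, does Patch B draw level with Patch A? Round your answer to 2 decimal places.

1990·e^(0.0723t) = 1400·e^(0.1492t)
1990/1400 = e^((0.1492 − 0.0723)t) → ln(1.42143) = 0.0769·t
t = 0.35166 / 0.0769

t ≈ 4.57 years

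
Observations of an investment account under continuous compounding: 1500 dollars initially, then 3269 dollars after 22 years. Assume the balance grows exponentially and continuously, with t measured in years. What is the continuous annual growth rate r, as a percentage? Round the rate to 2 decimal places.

r ≈ 3.54% per year

3269 = 1500 · e^(r·22)
e^(22r) = 3269/1500 = 2.17933
r = ln(2.17933) / 22 = 0.77902 / 22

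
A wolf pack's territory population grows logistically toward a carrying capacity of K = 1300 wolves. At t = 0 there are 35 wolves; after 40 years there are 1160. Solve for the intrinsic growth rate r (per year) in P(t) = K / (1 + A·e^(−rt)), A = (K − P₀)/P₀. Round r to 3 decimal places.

A = (1300 − 35)/35 = 36.14286
1160 = 1300/(1 + 36.14286·e^(−r·40)) → e^(−40r) = (1.12069 − 1)/36.14286 = 0.003339
r = −ln(0.003339)/40 = 5.70201/40

r ≈ 0.143 per year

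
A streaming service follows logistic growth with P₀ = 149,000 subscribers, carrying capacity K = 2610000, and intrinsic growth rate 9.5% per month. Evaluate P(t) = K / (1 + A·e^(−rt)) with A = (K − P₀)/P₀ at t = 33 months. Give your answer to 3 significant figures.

A = (2610000 − 149000)/149000 = 16.51678
P(33) = 2610000 / (1 + 16.51678·e^(−0.095·33)) = 2610000 / (1 + 16.51678·0.0435)
= 2610000 / 1.71848 ≈ 1518787.75

≈ 1,520,000 subscribers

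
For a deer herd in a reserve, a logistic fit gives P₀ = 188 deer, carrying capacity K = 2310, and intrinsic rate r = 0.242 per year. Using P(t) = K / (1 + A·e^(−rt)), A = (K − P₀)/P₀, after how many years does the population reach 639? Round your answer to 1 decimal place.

t ≈ 6.0 years

A = (2310 − 188)/188 = 11.28723
639 = 2310/(1 + 11.28723·e^(−0.242t)) → 1 + 11.28723·e^(−0.242t) = 3.61502
e^(−0.242t) = 0.23168 → t = ln(4.3163)/0.242 = 1.4624/0.242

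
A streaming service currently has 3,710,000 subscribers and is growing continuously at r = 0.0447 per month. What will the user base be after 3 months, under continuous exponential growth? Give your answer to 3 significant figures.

P(3) = 3710000 · e^(0.0447·3) = 3710000 · e^(0.1341)
= 3710000 · 1.14351 ≈ 4242411.58

≈ 4,240,000 subscribers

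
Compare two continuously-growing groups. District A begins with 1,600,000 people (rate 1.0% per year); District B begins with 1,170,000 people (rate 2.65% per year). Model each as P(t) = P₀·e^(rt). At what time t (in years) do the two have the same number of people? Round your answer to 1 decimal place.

t ≈ 19.0 years

1600000·e^(0.01t) = 1170000·e^(0.0265t)
1600000/1170000 = e^((0.0265 − 0.01)t) → ln(1.36752) = 0.0165·t
t = 0.313 / 0.0165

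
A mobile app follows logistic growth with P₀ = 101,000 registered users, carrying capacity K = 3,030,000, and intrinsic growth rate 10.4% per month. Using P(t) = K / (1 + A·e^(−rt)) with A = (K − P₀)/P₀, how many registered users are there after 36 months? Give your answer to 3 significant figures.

A = (3030000 − 101000)/101000 = 29
P(36) = 3030000 / (1 + 29·e^(−0.104·36)) = 3030000 / (1 + 29·0.023659)
= 3030000 / 1.68612 ≈ 1797026.17

≈ 1,800,000 registered users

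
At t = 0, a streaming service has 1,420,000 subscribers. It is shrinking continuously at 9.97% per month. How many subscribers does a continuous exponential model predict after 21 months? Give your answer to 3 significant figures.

P(21) = 1420000 · e^(-0.0997·21) = 1420000 · e^(-2.0937)
= 1420000 · 0.12323 ≈ 174987.08

≈ 175,000 subscribers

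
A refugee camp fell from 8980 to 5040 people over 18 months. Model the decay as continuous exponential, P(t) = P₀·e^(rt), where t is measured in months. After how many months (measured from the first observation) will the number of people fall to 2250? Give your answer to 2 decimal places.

t ≈ 43.13 months

r = ln(5040/8980) / 18 ≈ -0.032089 per month
t = ln(2250/8980) / r = -1.38407 / -0.032089 ≈ 43.133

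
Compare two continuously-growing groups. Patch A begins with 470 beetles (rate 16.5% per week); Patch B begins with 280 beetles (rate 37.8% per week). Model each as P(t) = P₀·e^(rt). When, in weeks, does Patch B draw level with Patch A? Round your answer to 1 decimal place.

470·e^(0.165t) = 280·e^(0.378t)
470/280 = e^((0.378 − 0.165)t) → ln(1.67857) = 0.213·t
t = 0.51794 / 0.213

t ≈ 2.4 weeks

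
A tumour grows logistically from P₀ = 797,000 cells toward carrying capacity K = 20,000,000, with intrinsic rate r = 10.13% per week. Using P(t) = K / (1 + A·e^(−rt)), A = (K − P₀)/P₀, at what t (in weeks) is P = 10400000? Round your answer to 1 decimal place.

t ≈ 32.2 weeks

A = (20000000 − 797000)/797000 = 24.0941
10400000 = 20000000/(1 + 24.0941·e^(−0.1013t)) → 1 + 24.0941·e^(−0.1013t) = 1.92308
e^(−0.1013t) = 0.038311 → t = ln(26.10194)/0.1013 = 3.26201/0.1013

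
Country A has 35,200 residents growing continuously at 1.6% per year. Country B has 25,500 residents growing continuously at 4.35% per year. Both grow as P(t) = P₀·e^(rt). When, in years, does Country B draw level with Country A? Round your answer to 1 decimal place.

35200·e^(0.016t) = 25500·e^(0.0435t)
35200/25500 = e^((0.0435 − 0.016)t) → ln(1.38039) = 0.0275·t
t = 0.32237 / 0.0275

t ≈ 11.7 years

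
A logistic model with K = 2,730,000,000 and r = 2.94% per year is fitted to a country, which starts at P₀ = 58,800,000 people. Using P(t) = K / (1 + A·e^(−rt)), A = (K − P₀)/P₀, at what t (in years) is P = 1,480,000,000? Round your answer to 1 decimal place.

A = (2730000000 − 58800000)/58800000 = 45.42857
1480000000 = 2730000000/(1 + 45.42857·e^(−0.0294t)) → 1 + 45.42857·e^(−0.0294t) = 1.84459
e^(−0.0294t) = 0.018592 → t = ln(53.78743)/0.0294 = 3.98504/0.0294

t ≈ 135.5 years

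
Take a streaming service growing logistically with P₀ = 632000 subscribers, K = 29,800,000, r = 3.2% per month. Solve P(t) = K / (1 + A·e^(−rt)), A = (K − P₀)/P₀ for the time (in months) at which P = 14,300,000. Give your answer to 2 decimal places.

t ≈ 117.23 months

A = (29800000 − 632000)/632000 = 46.1519
14300000 = 29800000/(1 + 46.1519·e^(−0.032t)) → 1 + 46.1519·e^(−0.032t) = 2.08392
e^(−0.032t) = 0.023486 → t = ln(42.57885)/0.032 = 3.75136/0.032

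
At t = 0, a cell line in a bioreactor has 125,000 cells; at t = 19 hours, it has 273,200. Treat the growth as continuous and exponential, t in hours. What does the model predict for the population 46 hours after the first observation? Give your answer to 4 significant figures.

≈ 829,900 cells

r = ln(273200/125000) / 19 ≈ 0.041152 per hour
P(46) = 125000 · e^(0.041152·46) = 125000 · 6.63924 ≈ 829905.24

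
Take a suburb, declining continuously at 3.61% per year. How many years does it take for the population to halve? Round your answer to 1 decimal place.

half-life = ln(2) / |r| = 0.69315 / 0.0361

half-life ≈ 19.2 years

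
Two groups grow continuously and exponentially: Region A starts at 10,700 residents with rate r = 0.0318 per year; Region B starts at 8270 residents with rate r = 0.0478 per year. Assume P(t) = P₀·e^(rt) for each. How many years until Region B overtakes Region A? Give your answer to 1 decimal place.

t ≈ 16.1 years

10700·e^(0.0318t) = 8270·e^(0.0478t)
10700/8270 = e^((0.0478 − 0.0318)t) → ln(1.29383) = 0.016·t
t = 0.25761 / 0.016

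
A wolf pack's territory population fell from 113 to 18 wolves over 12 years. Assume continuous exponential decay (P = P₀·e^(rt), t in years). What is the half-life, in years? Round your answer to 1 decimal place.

half-life ≈ 4.5 years

r = ln(18/113) / 12 = ln(0.15929) / 12 ≈ -0.153085 per year
half-life = ln 2 / |r| = 0.69315 / 0.153085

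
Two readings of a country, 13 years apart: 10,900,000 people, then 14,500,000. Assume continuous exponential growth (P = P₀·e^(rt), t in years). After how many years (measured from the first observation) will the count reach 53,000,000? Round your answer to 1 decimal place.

t ≈ 72.0 years

r = ln(14500000/10900000) / 13 ≈ 0.021953 per year
t = ln(53000000/10900000) / r = 1.58153 / 0.021953 ≈ 72.042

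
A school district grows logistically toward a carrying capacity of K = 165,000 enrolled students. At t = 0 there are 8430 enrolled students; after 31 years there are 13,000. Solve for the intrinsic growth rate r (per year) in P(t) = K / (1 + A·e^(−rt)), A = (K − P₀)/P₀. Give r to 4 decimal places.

r ≈ 0.0149 per year

A = (165000 − 8430)/8430 = 18.57295
13000 = 165000/(1 + 18.57295·e^(−r·31)) → e^(−31r) = (12.69231 − 1)/18.57295 = 0.629534
r = −ln(0.629534)/31 = 0.46278/31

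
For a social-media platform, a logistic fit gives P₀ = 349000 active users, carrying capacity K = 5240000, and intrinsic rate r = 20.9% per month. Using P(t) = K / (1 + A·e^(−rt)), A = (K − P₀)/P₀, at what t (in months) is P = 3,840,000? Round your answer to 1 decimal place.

A = (5240000 − 349000)/349000 = 14.01433
3840000 = 5240000/(1 + 14.01433·e^(−0.209t)) → 1 + 14.01433·e^(−0.209t) = 1.36458
e^(−0.209t) = 0.026015 → t = ln(38.4393)/0.209 = 3.64908/0.209

t ≈ 17.5 months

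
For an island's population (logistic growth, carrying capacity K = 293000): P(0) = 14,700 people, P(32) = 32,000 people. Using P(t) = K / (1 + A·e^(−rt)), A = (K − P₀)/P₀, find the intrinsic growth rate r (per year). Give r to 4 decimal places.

r ≈ 0.0263 per year

A = (293000 − 14700)/14700 = 18.93197
32000 = 293000/(1 + 18.93197·e^(−r·32)) → e^(−32r) = (9.15625 − 1)/18.93197 = 0.430819
r = −ln(0.430819)/32 = 0.84207/32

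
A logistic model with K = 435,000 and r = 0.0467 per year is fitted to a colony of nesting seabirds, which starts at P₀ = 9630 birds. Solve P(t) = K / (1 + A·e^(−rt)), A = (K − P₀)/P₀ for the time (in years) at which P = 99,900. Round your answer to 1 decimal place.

A = (435000 − 9630)/9630 = 44.17134
99900 = 435000/(1 + 44.17134·e^(−0.0467t)) → 1 + 44.17134·e^(−0.0467t) = 4.35435
e^(−0.0467t) = 0.07594 → t = ln(13.16836)/0.0467 = 2.57782/0.0467

t ≈ 55.2 years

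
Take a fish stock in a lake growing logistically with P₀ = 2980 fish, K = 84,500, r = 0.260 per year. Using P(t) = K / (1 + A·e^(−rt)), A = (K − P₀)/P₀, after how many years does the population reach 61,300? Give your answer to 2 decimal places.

A = (84500 − 2980)/2980 = 27.3557
61300 = 84500/(1 + 27.3557·e^(−0.26t)) → 1 + 27.3557·e^(−0.26t) = 1.37847
e^(−0.26t) = 0.013835 → t = ln(72.28037)/0.26 = 4.28055/0.26

t ≈ 16.46 years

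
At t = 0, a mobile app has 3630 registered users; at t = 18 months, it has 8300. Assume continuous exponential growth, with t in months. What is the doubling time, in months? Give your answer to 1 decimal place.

doubling time ≈ 15.1 months

r = ln(8300/3630) / 18 = ln(2.2865) / 18 ≈ 0.045946 per month
doubling time = ln 2 / |r| = 0.69315 / 0.045946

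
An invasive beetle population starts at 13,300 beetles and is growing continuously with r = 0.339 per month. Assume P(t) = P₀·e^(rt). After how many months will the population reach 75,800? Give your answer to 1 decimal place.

t ≈ 5.1 months

75800 = 13300 · e^(0.339·t)
t = ln(75800/13300) / 0.339 = ln(5.69925) / 0.339 = 1.74033 / 0.339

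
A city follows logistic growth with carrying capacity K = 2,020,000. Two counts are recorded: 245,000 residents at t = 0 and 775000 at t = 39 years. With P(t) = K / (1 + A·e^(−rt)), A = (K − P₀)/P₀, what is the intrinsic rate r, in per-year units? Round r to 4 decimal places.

r ≈ 0.0386 per year

A = (2020000 − 245000)/245000 = 7.2449
775000 = 2020000/(1 + 7.2449·e^(−r·39)) → e^(−39r) = (2.60645 − 1)/7.2449 = 0.221736
r = −ln(0.221736)/39 = 1.50627/39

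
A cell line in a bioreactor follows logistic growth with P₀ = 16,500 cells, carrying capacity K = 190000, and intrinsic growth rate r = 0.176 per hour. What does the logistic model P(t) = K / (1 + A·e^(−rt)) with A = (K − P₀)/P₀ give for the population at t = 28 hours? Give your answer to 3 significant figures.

A = (190000 − 16500)/16500 = 10.51515
P(28) = 190000 / (1 + 10.51515·e^(−0.176·28)) = 190000 / (1 + 10.51515·0.007241)
= 190000 / 1.07614 ≈ 176556.97

≈ 177,000 cells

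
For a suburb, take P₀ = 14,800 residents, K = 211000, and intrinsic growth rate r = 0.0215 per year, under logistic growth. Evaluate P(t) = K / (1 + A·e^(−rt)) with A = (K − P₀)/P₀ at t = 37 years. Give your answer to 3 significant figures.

≈ 30,200 residents

A = (211000 − 14800)/14800 = 13.25676
P(37) = 211000 / (1 + 13.25676·e^(−0.0215·37)) = 211000 / (1 + 13.25676·0.451356)
= 211000 / 6.98351 ≈ 30214.03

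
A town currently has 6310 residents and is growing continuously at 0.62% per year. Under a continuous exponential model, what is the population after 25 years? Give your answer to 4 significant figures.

P(25) = 6310 · e^(0.0062·25) = 6310 · e^(0.155)
= 6310 · 1.16766 ≈ 7367.92

≈ 7,368 residents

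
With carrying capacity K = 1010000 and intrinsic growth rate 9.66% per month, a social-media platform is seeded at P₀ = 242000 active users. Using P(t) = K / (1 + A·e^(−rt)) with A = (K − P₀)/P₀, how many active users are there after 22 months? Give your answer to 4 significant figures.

≈ 732,400 active users

A = (1010000 − 242000)/242000 = 3.17355
P(22) = 1010000 / (1 + 3.17355·e^(−0.0966·22)) = 1010000 / (1 + 3.17355·0.119409)
= 1010000 / 1.37895 ≈ 732440.74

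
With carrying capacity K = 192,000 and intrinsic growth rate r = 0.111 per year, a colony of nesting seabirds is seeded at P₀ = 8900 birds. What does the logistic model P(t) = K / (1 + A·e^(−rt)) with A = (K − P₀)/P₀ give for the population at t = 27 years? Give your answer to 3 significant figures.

≈ 94,700 birds

A = (192000 − 8900)/8900 = 20.57303
P(27) = 192000 / (1 + 20.57303·e^(−0.111·27)) = 192000 / (1 + 20.57303·0.049937)
= 192000 / 2.02735 ≈ 94704.98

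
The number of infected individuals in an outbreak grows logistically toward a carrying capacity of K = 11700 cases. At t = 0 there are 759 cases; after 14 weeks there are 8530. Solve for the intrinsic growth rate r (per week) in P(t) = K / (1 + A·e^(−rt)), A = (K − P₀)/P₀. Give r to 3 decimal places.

r ≈ 0.261 per week

A = (11700 − 759)/759 = 14.41502
8530 = 11700/(1 + 14.41502·e^(−r·14)) → e^(−14r) = (1.37163 − 1)/14.41502 = 0.025781
r = −ln(0.025781)/14 = 3.65813/14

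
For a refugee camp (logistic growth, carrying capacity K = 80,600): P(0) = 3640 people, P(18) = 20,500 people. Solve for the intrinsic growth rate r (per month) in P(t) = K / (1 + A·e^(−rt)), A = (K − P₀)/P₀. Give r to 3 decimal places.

A = (80600 − 3640)/3640 = 21.14286
20500 = 80600/(1 + 21.14286·e^(−r·18)) → e^(−18r) = (3.93171 − 1)/21.14286 = 0.138662
r = −ln(0.138662)/18 = 1.97572/18

r ≈ 0.110 per month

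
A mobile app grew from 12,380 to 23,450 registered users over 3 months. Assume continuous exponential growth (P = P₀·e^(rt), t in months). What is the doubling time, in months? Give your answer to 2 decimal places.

doubling time ≈ 3.26 months

r = ln(23450/12380) / 3 = ln(1.89418) / 3 ≈ 0.212929 per month
doubling time = ln 2 / |r| = 0.69315 / 0.212929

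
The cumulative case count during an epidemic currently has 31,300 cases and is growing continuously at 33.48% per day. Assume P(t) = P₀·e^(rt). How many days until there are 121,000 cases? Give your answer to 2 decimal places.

t ≈ 4.04 days

121000 = 31300 · e^(0.3348·t)
t = ln(121000/31300) / 0.3348 = ln(3.86581) / 0.3348 = 1.35217 / 0.3348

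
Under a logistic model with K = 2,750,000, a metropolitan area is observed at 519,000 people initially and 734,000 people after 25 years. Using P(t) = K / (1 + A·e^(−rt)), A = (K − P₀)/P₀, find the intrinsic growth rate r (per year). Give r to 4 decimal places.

A = (2750000 − 519000)/519000 = 4.29865
734000 = 2750000/(1 + 4.29865·e^(−r·25)) → e^(−25r) = (3.74659 − 1)/4.29865 = 0.638943
r = −ln(0.638943)/25 = 0.44794/25

r ≈ 0.0179 per year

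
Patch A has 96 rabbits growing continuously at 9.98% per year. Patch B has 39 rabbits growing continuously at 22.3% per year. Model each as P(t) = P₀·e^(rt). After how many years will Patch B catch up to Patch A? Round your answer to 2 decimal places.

t ≈ 7.31 years

96·e^(0.0998t) = 39·e^(0.223t)
96/39 = e^((0.223 − 0.0998)t) → ln(2.46154) = 0.1232·t
t = 0.90079 / 0.1232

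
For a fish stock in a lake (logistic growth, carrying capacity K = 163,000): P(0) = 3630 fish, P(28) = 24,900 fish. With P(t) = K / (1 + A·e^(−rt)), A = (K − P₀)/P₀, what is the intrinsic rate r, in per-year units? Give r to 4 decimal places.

r ≈ 0.0739 per year

A = (163000 − 3630)/3630 = 43.90358
24900 = 163000/(1 + 43.90358·e^(−r·28)) → e^(−28r) = (6.54618 − 1)/43.90358 = 0.126326
r = −ln(0.126326)/28 = 2.06889/28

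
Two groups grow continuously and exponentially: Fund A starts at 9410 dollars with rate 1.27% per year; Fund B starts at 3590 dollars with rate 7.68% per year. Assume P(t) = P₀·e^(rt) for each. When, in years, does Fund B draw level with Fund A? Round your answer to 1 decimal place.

9410·e^(0.0127t) = 3590·e^(0.0768t)
9410/3590 = e^((0.0768 − 0.0127)t) → ln(2.62117) = 0.0641·t
t = 0.96362 / 0.0641

t ≈ 15.0 years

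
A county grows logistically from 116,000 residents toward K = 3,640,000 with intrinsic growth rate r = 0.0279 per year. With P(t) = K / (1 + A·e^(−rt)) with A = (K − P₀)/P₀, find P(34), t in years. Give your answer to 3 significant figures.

A = (3640000 − 116000)/116000 = 30.37931
P(34) = 3640000 / (1 + 30.37931·e^(−0.0279·34)) = 3640000 / (1 + 30.37931·0.387283)
= 3640000 / 12.76539 ≈ 285146.11

≈ 285,000 residents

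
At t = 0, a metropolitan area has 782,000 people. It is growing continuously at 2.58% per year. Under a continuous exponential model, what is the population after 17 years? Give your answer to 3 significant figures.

≈ 1,210,000 people

P(17) = 782000 · e^(0.0258·17) = 782000 · e^(0.4386)
= 782000 · 1.55053 ≈ 1212518.33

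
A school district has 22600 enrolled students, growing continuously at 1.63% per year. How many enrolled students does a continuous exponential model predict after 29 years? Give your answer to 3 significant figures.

P(29) = 22600 · e^(0.0163·29) = 22600 · e^(0.4727)
= 22600 · 1.60432 ≈ 36257.63

≈ 36,300 enrolled students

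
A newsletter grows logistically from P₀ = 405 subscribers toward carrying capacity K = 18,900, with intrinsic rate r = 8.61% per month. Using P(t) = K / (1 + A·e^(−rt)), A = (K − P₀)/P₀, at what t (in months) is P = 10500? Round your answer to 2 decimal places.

A = (18900 − 405)/405 = 45.66667
10500 = 18900/(1 + 45.66667·e^(−0.0861t)) → 1 + 45.66667·e^(−0.0861t) = 1.8
e^(−0.0861t) = 0.017518 → t = ln(57.08333)/0.0861 = 4.04451/0.0861

t ≈ 46.97 months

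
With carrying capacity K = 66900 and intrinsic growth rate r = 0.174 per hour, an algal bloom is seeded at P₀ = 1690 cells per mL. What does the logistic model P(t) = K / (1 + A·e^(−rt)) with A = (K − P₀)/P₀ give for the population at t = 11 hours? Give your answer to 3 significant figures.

≈ 10,000 cells per mL

A = (66900 − 1690)/1690 = 38.5858
P(11) = 66900 / (1 + 38.5858·e^(−0.174·11)) = 66900 / (1 + 38.5858·0.147489)
= 66900 / 6.69099 ≈ 9998.52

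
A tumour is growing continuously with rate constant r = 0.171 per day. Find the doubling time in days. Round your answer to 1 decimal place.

doubling time = ln(2) / |r| = 0.69315 / 0.171

doubling time ≈ 4.1 days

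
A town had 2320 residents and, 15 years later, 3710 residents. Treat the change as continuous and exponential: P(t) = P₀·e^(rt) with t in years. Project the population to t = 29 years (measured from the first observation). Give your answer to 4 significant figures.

≈ 5,750 residents

r = ln(3710/2320) / 15 ≈ 0.031298 per year
P(29) = 2320 · e^(0.031298·29) = 2320 · 2.47845 ≈ 5749.99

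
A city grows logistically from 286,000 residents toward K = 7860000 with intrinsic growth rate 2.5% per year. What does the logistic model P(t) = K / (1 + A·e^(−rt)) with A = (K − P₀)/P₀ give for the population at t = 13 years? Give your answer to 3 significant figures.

≈ 390,000 residents

A = (7860000 − 286000)/286000 = 26.48252
P(13) = 7860000 / (1 + 26.48252·e^(−0.025·13)) = 7860000 / (1 + 26.48252·0.722527)
= 7860000 / 20.13434 ≈ 390377.77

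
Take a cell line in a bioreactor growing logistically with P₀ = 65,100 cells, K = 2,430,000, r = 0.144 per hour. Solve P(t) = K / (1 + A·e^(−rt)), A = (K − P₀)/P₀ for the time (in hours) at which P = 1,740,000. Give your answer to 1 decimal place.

t ≈ 31.4 hours

A = (2430000 − 65100)/65100 = 36.32719
1740000 = 2430000/(1 + 36.32719·e^(−0.144t)) → 1 + 36.32719·e^(−0.144t) = 1.39655
e^(−0.144t) = 0.010916 → t = ln(91.60769)/0.144 = 4.51752/0.144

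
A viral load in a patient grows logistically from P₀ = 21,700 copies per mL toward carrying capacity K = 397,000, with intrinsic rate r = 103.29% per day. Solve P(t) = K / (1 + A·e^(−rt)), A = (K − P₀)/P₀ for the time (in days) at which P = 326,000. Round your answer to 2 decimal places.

A = (397000 − 21700)/21700 = 17.29493
326000 = 397000/(1 + 17.29493·e^(−1.0329t)) → 1 + 17.29493·e^(−1.0329t) = 1.21779
e^(−1.0329t) = 0.012593 → t = ln(79.41053)/1.0329 = 4.37463/1.0329

t ≈ 4.24 days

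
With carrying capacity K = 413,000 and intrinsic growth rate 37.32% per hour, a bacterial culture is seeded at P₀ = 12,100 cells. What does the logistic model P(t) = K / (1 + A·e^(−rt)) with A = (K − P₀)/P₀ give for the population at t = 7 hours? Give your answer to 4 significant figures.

≈ 120,400 cells

A = (413000 − 12100)/12100 = 33.13223
P(7) = 413000 / (1 + 33.13223·e^(−0.3732·7)) = 413000 / (1 + 33.13223·0.073358)
= 413000 / 3.43052 ≈ 120389.8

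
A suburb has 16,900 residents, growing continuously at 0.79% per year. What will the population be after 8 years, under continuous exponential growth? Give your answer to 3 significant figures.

≈ 18,000 residents

P(8) = 16900 · e^(0.0079·8) = 16900 · e^(0.0632)
= 16900 · 1.06524 ≈ 18002.55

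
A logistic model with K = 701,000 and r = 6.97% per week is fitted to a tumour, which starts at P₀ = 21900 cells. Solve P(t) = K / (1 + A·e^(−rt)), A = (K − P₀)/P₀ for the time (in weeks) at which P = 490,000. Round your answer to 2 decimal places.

t ≈ 61.36 weeks

A = (701000 − 21900)/21900 = 31.00913
490000 = 701000/(1 + 31.00913·e^(−0.0697t)) → 1 + 31.00913·e^(−0.0697t) = 1.43061
e^(−0.0697t) = 0.013887 → t = ln(72.01173)/0.0697 = 4.27683/0.0697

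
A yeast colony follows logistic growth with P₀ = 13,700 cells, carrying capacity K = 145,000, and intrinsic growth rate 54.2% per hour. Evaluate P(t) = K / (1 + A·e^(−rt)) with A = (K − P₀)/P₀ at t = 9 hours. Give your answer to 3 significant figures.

≈ 135,000 cells

A = (145000 − 13700)/13700 = 9.58394
P(9) = 145000 / (1 + 9.58394·e^(−0.542·9)) = 145000 / (1 + 9.58394·0.007612)
= 145000 / 1.07296 ≈ 135140.79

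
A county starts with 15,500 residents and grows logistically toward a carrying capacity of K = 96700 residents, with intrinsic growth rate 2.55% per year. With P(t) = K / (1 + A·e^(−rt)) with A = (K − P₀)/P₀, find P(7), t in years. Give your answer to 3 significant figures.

A = (96700 − 15500)/15500 = 5.23871
P(7) = 96700 / (1 + 5.23871·e^(−0.0255·7)) = 96700 / (1 + 5.23871·0.836524)
= 96700 / 5.38231 ≈ 17966.27

≈ 18,000 residents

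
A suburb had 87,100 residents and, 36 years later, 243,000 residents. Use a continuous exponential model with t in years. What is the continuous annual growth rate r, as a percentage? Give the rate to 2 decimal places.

243000 = 87100 · e^(r·36)
e^(36r) = 243000/87100 = 2.7899
r = ln(2.7899) / 36 = 1.026 / 36

r ≈ 2.85% per year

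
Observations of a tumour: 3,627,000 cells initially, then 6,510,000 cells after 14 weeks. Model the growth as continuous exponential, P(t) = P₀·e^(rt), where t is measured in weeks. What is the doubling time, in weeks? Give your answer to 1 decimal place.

r = ln(6510000/3627000) / 14 = ln(1.79487) / 14 ≈ 0.041781 per week
doubling time = ln 2 / |r| = 0.69315 / 0.041781

doubling time ≈ 16.6 weeks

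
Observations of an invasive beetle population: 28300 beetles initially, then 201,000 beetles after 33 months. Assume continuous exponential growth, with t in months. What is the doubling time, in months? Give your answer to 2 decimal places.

r = ln(201000/28300) / 33 = ln(7.10247) / 33 ≈ 0.059407 per month
doubling time = ln 2 / |r| = 0.69315 / 0.059407

doubling time ≈ 11.67 months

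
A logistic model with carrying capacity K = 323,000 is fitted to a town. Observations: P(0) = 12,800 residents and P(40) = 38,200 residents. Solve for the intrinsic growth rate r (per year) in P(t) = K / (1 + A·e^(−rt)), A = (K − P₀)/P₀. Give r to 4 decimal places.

A = (323000 − 12800)/12800 = 24.23438
38200 = 323000/(1 + 24.23438·e^(−r·40)) → e^(−40r) = (8.4555 − 1)/24.23438 = 0.307641
r = −ln(0.307641)/40 = 1.17882/40

r ≈ 0.0295 per year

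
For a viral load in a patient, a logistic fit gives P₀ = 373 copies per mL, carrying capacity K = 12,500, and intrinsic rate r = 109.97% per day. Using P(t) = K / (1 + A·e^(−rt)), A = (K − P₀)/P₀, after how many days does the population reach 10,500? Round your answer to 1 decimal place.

A = (12500 − 373)/373 = 32.51206
10500 = 12500/(1 + 32.51206·e^(−1.0997t)) → 1 + 32.51206·e^(−1.0997t) = 1.19048
e^(−1.0997t) = 0.005859 → t = ln(170.68834)/1.0997 = 5.13984/1.0997

t ≈ 4.7 days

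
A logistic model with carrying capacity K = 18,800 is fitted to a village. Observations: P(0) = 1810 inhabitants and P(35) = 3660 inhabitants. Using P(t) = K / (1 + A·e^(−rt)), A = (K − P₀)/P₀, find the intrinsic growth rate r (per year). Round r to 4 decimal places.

A = (18800 − 1810)/1810 = 9.38674
3660 = 18800/(1 + 9.38674·e^(−r·35)) → e^(−35r) = (5.13661 − 1)/9.38674 = 0.440687
r = −ln(0.440687)/35 = 0.81942/35

r ≈ 0.0234 per year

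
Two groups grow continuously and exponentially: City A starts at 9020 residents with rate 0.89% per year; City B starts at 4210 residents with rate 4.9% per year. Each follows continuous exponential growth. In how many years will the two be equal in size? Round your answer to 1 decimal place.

t ≈ 19.0 years

9020·e^(0.0089t) = 4210·e^(0.049t)
9020/4210 = e^((0.049 − 0.0089)t) → ln(2.14252) = 0.0401·t
t = 0.76198 / 0.0401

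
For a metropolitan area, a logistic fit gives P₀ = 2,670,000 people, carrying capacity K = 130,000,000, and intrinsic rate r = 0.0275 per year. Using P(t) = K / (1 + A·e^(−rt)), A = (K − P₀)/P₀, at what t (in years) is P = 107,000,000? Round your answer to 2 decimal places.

A = (130000000 − 2670000)/2670000 = 47.68914
107000000 = 130000000/(1 + 47.68914·e^(−0.0275t)) → 1 + 47.68914·e^(−0.0275t) = 1.21495
e^(−0.0275t) = 0.004507 → t = ln(221.85817)/0.0275 = 5.40204/0.0275

t ≈ 196.44 years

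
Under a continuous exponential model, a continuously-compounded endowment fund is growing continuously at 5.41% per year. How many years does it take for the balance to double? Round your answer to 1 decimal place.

doubling time ≈ 12.8 years

doubling time = ln(2) / |r| = 0.69315 / 0.0541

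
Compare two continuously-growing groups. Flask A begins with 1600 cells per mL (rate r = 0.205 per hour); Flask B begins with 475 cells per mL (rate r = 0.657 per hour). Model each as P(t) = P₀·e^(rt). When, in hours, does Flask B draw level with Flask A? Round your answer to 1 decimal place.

1600·e^(0.205t) = 475·e^(0.657t)
1600/475 = e^((0.657 − 0.205)t) → ln(3.36842) = 0.452·t
t = 1.21444 / 0.452

t ≈ 2.7 hours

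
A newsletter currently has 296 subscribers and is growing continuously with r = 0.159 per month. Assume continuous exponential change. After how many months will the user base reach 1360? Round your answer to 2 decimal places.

1360 = 296 · e^(0.159·t)
t = ln(1360/296) / 0.159 = ln(4.59459) / 0.159 = 1.52488 / 0.159

t ≈ 9.59 months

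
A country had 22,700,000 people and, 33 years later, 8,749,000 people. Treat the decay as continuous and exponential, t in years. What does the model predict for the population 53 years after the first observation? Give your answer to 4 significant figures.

≈ 4,909,000 people

r = ln(8749000/22700000) / 33 ≈ -0.028892 per year
P(53) = 22700000 · e^(-0.028892·53) = 22700000 · 0.21626 ≈ 4909174.31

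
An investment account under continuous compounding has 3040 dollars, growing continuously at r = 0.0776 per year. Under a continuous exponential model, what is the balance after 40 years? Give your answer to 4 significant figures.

P(40) = 3040 · e^(0.0776·40) = 3040 · e^(3.104)
= 3040 · 22.28692 ≈ 67752.24

≈ 67,750 dollars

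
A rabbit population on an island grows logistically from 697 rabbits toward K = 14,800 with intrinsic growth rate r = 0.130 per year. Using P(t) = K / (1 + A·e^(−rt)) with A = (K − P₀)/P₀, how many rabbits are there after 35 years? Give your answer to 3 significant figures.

A = (14800 − 697)/697 = 20.23386
P(35) = 14800 / (1 + 20.23386·e^(−0.13·35)) = 14800 / (1 + 20.23386·0.010567)
= 14800 / 1.21382 ≈ 12192.96

≈ 12,200 rabbits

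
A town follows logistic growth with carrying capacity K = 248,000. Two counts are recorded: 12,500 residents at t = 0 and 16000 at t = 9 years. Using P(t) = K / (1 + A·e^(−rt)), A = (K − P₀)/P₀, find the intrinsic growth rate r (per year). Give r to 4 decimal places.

r ≈ 0.0291 per year

A = (248000 − 12500)/12500 = 18.84
16000 = 248000/(1 + 18.84·e^(−r·9)) → e^(−9r) = (15.5 − 1)/18.84 = 0.769639
r = −ln(0.769639)/9 = 0.26183/9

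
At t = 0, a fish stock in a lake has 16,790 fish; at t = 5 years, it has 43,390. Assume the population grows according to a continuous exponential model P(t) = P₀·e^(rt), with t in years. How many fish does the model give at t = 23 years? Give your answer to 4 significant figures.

≈ 1,324,000 fish

r = ln(43390/16790) / 5 ≈ 0.189889 per year
P(23) = 16790 · e^(0.189889·23) = 16790 · 78.84228 ≈ 1323761.92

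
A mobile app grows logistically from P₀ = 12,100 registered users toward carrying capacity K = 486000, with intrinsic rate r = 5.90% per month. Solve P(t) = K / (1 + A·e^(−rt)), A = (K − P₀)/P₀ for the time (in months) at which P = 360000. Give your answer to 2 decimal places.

A = (486000 − 12100)/12100 = 39.16529
360000 = 486000/(1 + 39.16529·e^(−0.059t)) → 1 + 39.16529·e^(−0.059t) = 1.35
e^(−0.059t) = 0.008936 → t = ln(111.90083)/0.059 = 4.71761/0.059

t ≈ 79.96 months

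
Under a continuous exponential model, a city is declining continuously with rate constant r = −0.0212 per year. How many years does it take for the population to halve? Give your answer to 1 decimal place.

half-life = ln(2) / |r| = 0.69315 / 0.0212

half-life ≈ 32.7 years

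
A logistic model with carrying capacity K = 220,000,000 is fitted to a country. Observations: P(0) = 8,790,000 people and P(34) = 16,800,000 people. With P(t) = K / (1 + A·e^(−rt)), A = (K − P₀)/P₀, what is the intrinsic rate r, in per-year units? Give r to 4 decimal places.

A = (220000000 − 8790000)/8790000 = 24.02844
16800000 = 220000000/(1 + 24.02844·e^(−r·34)) → e^(−34r) = (13.09524 − 1)/24.02844 = 0.503372
r = −ln(0.503372)/34 = 0.68643/34

r ≈ 0.0202 per year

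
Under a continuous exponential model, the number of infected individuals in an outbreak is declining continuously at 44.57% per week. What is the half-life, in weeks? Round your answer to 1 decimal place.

half-life = ln(2) / |r| = 0.69315 / 0.4457

half-life ≈ 1.6 weeks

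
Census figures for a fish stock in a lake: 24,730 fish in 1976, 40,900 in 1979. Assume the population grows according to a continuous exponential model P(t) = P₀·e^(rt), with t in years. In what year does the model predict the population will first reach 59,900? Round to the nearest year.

year 1981

r = ln(40900/24730) / 3 = 0.50311/3 ≈ 0.167704 per year
t = ln(59900/24730) / r = 0.88466/0.167704 ≈ 5.28 years after 1976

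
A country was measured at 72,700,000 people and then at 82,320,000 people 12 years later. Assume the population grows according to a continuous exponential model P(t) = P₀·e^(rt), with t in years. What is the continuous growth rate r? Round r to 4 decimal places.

r ≈ 0.0104 per year

82320000 = 72700000 · e^(r·12)
e^(12r) = 82320000/72700000 = 1.13232
r = ln(1.13232) / 12 = 0.12427 / 12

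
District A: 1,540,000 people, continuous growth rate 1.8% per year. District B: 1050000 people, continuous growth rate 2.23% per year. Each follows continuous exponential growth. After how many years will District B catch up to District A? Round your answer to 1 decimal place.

1540000·e^(0.018t) = 1050000·e^(0.0223t)
1540000/1050000 = e^((0.0223 − 0.018)t) → ln(1.46667) = 0.0043·t
t = 0.38299 / 0.0043

t ≈ 89.1 years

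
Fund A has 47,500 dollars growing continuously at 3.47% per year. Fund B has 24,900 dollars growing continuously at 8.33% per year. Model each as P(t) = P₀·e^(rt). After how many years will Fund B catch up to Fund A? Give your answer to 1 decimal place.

47500·e^(0.0347t) = 24900·e^(0.0833t)
47500/24900 = e^((0.0833 − 0.0347)t) → ln(1.90763) = 0.0486·t
t = 0.64586 / 0.0486

t ≈ 13.3 years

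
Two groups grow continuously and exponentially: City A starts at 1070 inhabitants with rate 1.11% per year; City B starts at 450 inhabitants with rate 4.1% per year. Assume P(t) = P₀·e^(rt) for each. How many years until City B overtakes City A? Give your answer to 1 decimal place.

1070·e^(0.0111t) = 450·e^(0.041t)
1070/450 = e^((0.041 − 0.0111)t) → ln(2.37778) = 0.0299·t
t = 0.86617 / 0.0299

t ≈ 29.0 years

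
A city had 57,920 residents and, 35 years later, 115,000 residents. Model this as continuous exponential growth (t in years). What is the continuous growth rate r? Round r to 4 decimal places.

r ≈ 0.0196 per year

115000 = 57920 · e^(r·35)
e^(35r) = 115000/57920 = 1.9855
r = ln(1.9855) / 35 = 0.68587 / 35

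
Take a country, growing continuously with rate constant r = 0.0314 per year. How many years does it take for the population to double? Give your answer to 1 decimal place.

doubling time ≈ 22.1 years

doubling time = ln(2) / |r| = 0.69315 / 0.0314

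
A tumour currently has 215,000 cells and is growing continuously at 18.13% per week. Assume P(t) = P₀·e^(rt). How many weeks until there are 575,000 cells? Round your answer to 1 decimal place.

575000 = 215000 · e^(0.1813·t)
t = ln(575000/215000) / 0.1813 = ln(2.67442) / 0.1813 = 0.98373 / 0.1813

t ≈ 5.4 weeks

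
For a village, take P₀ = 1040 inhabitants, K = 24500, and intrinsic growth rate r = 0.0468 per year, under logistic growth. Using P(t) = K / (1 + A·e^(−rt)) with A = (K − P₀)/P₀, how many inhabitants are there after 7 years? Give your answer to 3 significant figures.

A = (24500 − 1040)/1040 = 22.55769
P(7) = 24500 / (1 + 22.55769·e^(−0.0468·7)) = 24500 / (1 + 22.55769·0.720651)
= 24500 / 17.25623 ≈ 1419.78

≈ 1,420 inhabitants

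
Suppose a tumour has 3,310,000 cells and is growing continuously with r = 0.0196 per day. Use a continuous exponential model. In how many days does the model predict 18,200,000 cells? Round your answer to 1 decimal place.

t ≈ 87.0 days

18200000 = 3310000 · e^(0.0196·t)
t = ln(18200000/3310000) / 0.0196 = ln(5.49849) / 0.0196 = 1.70447 / 0.0196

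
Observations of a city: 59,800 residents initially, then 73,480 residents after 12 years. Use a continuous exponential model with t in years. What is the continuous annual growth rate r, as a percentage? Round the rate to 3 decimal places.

73480 = 59800 · e^(r·12)
e^(12r) = 73480/59800 = 1.22876
r = ln(1.22876) / 12 = 0.20601 / 12

r ≈ 1.717% per year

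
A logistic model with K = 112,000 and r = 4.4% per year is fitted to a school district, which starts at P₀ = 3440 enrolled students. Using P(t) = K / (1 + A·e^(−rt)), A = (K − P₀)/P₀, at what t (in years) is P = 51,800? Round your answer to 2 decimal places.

t ≈ 75.04 years

A = (112000 − 3440)/3440 = 31.55814
51800 = 112000/(1 + 31.55814·e^(−0.044t)) → 1 + 31.55814·e^(−0.044t) = 2.16216
e^(−0.044t) = 0.036826 → t = ln(27.15468)/0.044 = 3.30155/0.044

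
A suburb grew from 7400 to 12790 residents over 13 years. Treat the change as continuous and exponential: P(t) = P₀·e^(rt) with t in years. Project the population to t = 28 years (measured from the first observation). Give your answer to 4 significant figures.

r = ln(12790/7400) / 13 ≈ 0.042091 per year
P(28) = 7400 · e^(0.042091·28) = 7400 · 3.24966 ≈ 24047.46

≈ 24,050 residents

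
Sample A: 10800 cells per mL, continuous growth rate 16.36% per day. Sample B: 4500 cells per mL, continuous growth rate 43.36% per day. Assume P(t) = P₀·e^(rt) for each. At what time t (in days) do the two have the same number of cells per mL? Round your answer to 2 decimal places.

10800·e^(0.1636t) = 4500·e^(0.4336t)
10800/4500 = e^((0.4336 − 0.1636)t) → ln(2.4) = 0.27·t
t = 0.87547 / 0.27

t ≈ 3.24 days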